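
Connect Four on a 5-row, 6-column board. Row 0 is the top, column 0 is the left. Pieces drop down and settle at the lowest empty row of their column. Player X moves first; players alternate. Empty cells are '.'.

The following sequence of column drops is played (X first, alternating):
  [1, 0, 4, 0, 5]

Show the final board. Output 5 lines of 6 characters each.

Move 1: X drops in col 1, lands at row 4
Move 2: O drops in col 0, lands at row 4
Move 3: X drops in col 4, lands at row 4
Move 4: O drops in col 0, lands at row 3
Move 5: X drops in col 5, lands at row 4

Answer: ......
......
......
O.....
OX..XX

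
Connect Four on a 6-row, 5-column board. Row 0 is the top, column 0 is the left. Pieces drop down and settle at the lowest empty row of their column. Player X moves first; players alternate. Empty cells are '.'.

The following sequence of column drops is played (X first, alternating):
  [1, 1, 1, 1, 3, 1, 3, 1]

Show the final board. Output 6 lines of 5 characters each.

Move 1: X drops in col 1, lands at row 5
Move 2: O drops in col 1, lands at row 4
Move 3: X drops in col 1, lands at row 3
Move 4: O drops in col 1, lands at row 2
Move 5: X drops in col 3, lands at row 5
Move 6: O drops in col 1, lands at row 1
Move 7: X drops in col 3, lands at row 4
Move 8: O drops in col 1, lands at row 0

Answer: .O...
.O...
.O...
.X...
.O.X.
.X.X.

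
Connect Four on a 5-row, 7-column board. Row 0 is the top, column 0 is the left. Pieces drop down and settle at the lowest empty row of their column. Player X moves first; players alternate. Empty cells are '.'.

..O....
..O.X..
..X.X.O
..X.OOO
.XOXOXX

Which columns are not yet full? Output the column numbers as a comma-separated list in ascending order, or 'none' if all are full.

Answer: 0,1,3,4,5,6

Derivation:
col 0: top cell = '.' → open
col 1: top cell = '.' → open
col 2: top cell = 'O' → FULL
col 3: top cell = '.' → open
col 4: top cell = '.' → open
col 5: top cell = '.' → open
col 6: top cell = '.' → open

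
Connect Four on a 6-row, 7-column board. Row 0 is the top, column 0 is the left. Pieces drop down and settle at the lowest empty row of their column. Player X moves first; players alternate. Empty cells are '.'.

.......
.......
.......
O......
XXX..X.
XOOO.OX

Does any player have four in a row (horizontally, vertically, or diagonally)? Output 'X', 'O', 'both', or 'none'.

none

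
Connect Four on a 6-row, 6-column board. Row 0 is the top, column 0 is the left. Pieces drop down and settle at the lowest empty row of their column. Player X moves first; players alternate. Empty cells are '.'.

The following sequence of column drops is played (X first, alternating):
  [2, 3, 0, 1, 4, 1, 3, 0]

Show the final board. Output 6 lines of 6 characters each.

Answer: ......
......
......
......
OO.X..
XOXOX.

Derivation:
Move 1: X drops in col 2, lands at row 5
Move 2: O drops in col 3, lands at row 5
Move 3: X drops in col 0, lands at row 5
Move 4: O drops in col 1, lands at row 5
Move 5: X drops in col 4, lands at row 5
Move 6: O drops in col 1, lands at row 4
Move 7: X drops in col 3, lands at row 4
Move 8: O drops in col 0, lands at row 4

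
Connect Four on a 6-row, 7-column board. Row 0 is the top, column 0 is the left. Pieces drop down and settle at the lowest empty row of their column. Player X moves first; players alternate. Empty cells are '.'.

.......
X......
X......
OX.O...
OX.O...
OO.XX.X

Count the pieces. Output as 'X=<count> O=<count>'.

X=7 O=6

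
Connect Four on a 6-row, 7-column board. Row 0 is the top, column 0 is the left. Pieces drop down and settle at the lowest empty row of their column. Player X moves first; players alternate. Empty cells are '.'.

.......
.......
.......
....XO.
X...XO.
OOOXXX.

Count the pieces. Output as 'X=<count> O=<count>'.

X=6 O=5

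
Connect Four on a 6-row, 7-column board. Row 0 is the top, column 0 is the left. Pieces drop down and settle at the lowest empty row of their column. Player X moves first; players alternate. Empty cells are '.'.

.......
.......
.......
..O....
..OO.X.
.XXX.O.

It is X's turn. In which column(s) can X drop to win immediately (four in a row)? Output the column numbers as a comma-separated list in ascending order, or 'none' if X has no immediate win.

Answer: 0,4

Derivation:
col 0: drop X → WIN!
col 1: drop X → no win
col 2: drop X → no win
col 3: drop X → no win
col 4: drop X → WIN!
col 5: drop X → no win
col 6: drop X → no win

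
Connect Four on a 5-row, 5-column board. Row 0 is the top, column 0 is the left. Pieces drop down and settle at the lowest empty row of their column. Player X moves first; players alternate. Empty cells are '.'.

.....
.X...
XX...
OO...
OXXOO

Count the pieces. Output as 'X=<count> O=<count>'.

X=5 O=5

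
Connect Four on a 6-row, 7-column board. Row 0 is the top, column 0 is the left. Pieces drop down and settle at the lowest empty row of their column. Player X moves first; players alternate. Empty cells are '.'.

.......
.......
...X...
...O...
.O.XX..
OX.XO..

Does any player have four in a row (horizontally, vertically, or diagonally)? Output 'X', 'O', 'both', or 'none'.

none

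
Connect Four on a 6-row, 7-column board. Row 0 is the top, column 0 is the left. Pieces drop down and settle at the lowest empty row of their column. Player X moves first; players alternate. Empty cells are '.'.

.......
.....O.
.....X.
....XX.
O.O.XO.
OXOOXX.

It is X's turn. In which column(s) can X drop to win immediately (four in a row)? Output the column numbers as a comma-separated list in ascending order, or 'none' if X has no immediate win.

col 0: drop X → no win
col 1: drop X → no win
col 2: drop X → no win
col 3: drop X → no win
col 4: drop X → WIN!
col 5: drop X → no win
col 6: drop X → no win

Answer: 4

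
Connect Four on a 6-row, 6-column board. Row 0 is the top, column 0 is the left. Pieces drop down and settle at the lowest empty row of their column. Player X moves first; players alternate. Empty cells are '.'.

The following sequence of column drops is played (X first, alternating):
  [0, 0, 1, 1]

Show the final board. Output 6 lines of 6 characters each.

Answer: ......
......
......
......
OO....
XX....

Derivation:
Move 1: X drops in col 0, lands at row 5
Move 2: O drops in col 0, lands at row 4
Move 3: X drops in col 1, lands at row 5
Move 4: O drops in col 1, lands at row 4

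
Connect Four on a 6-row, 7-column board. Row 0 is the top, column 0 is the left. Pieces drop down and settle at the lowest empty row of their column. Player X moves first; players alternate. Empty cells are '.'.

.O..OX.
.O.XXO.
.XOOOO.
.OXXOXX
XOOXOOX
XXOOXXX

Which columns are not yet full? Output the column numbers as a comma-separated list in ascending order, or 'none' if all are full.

Answer: 0,2,3,6

Derivation:
col 0: top cell = '.' → open
col 1: top cell = 'O' → FULL
col 2: top cell = '.' → open
col 3: top cell = '.' → open
col 4: top cell = 'O' → FULL
col 5: top cell = 'X' → FULL
col 6: top cell = '.' → open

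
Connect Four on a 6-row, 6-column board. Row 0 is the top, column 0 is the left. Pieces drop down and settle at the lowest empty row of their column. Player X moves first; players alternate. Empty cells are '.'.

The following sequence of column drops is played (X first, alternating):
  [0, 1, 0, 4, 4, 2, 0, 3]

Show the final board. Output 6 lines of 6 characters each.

Answer: ......
......
......
X.....
X...X.
XOOOO.

Derivation:
Move 1: X drops in col 0, lands at row 5
Move 2: O drops in col 1, lands at row 5
Move 3: X drops in col 0, lands at row 4
Move 4: O drops in col 4, lands at row 5
Move 5: X drops in col 4, lands at row 4
Move 6: O drops in col 2, lands at row 5
Move 7: X drops in col 0, lands at row 3
Move 8: O drops in col 3, lands at row 5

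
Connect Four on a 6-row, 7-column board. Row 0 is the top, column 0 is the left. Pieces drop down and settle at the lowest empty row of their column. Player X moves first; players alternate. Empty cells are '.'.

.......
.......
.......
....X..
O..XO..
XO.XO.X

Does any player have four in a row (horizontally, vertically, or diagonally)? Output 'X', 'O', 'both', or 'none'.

none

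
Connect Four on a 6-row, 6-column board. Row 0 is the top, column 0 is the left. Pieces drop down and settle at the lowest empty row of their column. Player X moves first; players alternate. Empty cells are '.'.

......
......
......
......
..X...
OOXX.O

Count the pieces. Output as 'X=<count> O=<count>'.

X=3 O=3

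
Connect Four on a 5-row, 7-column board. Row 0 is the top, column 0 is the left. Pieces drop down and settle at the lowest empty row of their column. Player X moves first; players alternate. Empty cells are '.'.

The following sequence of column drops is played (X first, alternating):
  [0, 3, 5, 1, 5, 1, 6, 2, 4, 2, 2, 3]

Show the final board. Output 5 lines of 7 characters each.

Answer: .......
.......
..X....
.OOO.X.
XOOOXXX

Derivation:
Move 1: X drops in col 0, lands at row 4
Move 2: O drops in col 3, lands at row 4
Move 3: X drops in col 5, lands at row 4
Move 4: O drops in col 1, lands at row 4
Move 5: X drops in col 5, lands at row 3
Move 6: O drops in col 1, lands at row 3
Move 7: X drops in col 6, lands at row 4
Move 8: O drops in col 2, lands at row 4
Move 9: X drops in col 4, lands at row 4
Move 10: O drops in col 2, lands at row 3
Move 11: X drops in col 2, lands at row 2
Move 12: O drops in col 3, lands at row 3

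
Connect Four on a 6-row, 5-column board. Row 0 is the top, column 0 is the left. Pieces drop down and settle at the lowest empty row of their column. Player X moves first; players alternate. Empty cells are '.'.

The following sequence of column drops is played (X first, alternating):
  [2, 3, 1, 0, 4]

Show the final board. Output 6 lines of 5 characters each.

Move 1: X drops in col 2, lands at row 5
Move 2: O drops in col 3, lands at row 5
Move 3: X drops in col 1, lands at row 5
Move 4: O drops in col 0, lands at row 5
Move 5: X drops in col 4, lands at row 5

Answer: .....
.....
.....
.....
.....
OXXOX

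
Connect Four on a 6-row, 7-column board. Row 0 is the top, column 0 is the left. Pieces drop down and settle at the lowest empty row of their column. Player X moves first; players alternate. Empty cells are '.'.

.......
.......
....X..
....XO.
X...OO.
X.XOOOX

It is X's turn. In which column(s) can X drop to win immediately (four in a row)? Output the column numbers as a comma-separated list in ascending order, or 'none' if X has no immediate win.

col 0: drop X → no win
col 1: drop X → no win
col 2: drop X → no win
col 3: drop X → no win
col 4: drop X → no win
col 5: drop X → no win
col 6: drop X → no win

Answer: none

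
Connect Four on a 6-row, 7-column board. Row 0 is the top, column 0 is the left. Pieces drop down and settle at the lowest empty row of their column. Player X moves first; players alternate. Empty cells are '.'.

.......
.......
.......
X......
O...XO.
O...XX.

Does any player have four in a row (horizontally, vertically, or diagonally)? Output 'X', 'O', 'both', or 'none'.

none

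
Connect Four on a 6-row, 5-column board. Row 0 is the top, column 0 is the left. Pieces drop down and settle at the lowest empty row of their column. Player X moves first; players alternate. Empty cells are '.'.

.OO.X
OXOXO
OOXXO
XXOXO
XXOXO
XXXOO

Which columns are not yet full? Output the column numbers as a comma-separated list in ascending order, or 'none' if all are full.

col 0: top cell = '.' → open
col 1: top cell = 'O' → FULL
col 2: top cell = 'O' → FULL
col 3: top cell = '.' → open
col 4: top cell = 'X' → FULL

Answer: 0,3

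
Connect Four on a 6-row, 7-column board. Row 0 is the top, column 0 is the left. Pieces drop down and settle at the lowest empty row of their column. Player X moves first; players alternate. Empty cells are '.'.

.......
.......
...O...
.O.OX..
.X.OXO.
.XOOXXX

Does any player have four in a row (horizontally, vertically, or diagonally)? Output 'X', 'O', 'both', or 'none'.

O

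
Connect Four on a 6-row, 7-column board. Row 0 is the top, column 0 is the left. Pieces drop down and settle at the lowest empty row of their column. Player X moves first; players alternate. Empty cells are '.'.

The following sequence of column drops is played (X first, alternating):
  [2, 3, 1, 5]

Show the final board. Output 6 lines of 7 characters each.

Answer: .......
.......
.......
.......
.......
.XXO.O.

Derivation:
Move 1: X drops in col 2, lands at row 5
Move 2: O drops in col 3, lands at row 5
Move 3: X drops in col 1, lands at row 5
Move 4: O drops in col 5, lands at row 5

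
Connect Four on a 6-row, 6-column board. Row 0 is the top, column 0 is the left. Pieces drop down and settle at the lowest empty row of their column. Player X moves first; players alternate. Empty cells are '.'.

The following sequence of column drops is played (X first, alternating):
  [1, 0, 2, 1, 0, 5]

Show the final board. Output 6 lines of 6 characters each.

Move 1: X drops in col 1, lands at row 5
Move 2: O drops in col 0, lands at row 5
Move 3: X drops in col 2, lands at row 5
Move 4: O drops in col 1, lands at row 4
Move 5: X drops in col 0, lands at row 4
Move 6: O drops in col 5, lands at row 5

Answer: ......
......
......
......
XO....
OXX..O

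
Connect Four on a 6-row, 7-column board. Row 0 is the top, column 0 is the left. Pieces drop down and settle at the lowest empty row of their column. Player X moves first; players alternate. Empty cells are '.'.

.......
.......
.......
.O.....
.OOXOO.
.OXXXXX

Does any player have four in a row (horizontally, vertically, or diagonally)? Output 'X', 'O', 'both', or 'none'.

X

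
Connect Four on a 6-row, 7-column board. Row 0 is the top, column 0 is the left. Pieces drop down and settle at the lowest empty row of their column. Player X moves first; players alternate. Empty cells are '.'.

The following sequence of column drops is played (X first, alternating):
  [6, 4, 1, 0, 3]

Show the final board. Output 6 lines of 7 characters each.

Answer: .......
.......
.......
.......
.......
OX.XO.X

Derivation:
Move 1: X drops in col 6, lands at row 5
Move 2: O drops in col 4, lands at row 5
Move 3: X drops in col 1, lands at row 5
Move 4: O drops in col 0, lands at row 5
Move 5: X drops in col 3, lands at row 5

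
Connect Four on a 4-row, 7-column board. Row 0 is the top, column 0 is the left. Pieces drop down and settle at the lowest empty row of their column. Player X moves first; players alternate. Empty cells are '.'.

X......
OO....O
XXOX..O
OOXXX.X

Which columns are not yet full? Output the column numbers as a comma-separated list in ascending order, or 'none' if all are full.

col 0: top cell = 'X' → FULL
col 1: top cell = '.' → open
col 2: top cell = '.' → open
col 3: top cell = '.' → open
col 4: top cell = '.' → open
col 5: top cell = '.' → open
col 6: top cell = '.' → open

Answer: 1,2,3,4,5,6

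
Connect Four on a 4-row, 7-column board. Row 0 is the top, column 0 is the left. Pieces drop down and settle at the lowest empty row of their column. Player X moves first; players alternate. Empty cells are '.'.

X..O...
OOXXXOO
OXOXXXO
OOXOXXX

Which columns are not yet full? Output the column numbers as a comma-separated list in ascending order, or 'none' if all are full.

col 0: top cell = 'X' → FULL
col 1: top cell = '.' → open
col 2: top cell = '.' → open
col 3: top cell = 'O' → FULL
col 4: top cell = '.' → open
col 5: top cell = '.' → open
col 6: top cell = '.' → open

Answer: 1,2,4,5,6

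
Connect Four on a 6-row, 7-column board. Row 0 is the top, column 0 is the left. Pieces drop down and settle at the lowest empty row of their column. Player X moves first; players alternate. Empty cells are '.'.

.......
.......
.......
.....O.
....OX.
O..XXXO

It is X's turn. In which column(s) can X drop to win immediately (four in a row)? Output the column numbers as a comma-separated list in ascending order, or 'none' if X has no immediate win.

Answer: 2

Derivation:
col 0: drop X → no win
col 1: drop X → no win
col 2: drop X → WIN!
col 3: drop X → no win
col 4: drop X → no win
col 5: drop X → no win
col 6: drop X → no win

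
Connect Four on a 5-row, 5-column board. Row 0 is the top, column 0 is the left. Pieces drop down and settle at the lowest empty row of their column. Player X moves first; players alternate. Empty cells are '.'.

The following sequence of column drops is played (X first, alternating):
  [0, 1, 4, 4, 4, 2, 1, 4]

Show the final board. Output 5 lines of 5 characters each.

Answer: .....
....O
....X
.X..O
XOO.X

Derivation:
Move 1: X drops in col 0, lands at row 4
Move 2: O drops in col 1, lands at row 4
Move 3: X drops in col 4, lands at row 4
Move 4: O drops in col 4, lands at row 3
Move 5: X drops in col 4, lands at row 2
Move 6: O drops in col 2, lands at row 4
Move 7: X drops in col 1, lands at row 3
Move 8: O drops in col 4, lands at row 1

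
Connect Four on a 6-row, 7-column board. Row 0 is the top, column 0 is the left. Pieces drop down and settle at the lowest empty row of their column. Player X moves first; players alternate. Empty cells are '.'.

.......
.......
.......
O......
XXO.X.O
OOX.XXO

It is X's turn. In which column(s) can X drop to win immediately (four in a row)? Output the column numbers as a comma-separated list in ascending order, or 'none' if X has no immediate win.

Answer: 3

Derivation:
col 0: drop X → no win
col 1: drop X → no win
col 2: drop X → no win
col 3: drop X → WIN!
col 4: drop X → no win
col 5: drop X → no win
col 6: drop X → no win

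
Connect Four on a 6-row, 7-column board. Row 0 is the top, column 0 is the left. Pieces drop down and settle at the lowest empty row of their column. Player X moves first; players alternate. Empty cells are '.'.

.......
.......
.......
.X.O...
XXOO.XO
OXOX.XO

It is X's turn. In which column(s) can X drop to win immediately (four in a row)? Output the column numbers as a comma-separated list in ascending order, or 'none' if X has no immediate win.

Answer: 1

Derivation:
col 0: drop X → no win
col 1: drop X → WIN!
col 2: drop X → no win
col 3: drop X → no win
col 4: drop X → no win
col 5: drop X → no win
col 6: drop X → no win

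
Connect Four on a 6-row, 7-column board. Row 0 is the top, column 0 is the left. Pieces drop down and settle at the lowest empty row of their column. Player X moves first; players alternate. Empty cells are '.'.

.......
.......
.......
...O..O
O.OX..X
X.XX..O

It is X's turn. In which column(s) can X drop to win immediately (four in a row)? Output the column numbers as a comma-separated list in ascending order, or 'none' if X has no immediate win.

Answer: 1

Derivation:
col 0: drop X → no win
col 1: drop X → WIN!
col 2: drop X → no win
col 3: drop X → no win
col 4: drop X → no win
col 5: drop X → no win
col 6: drop X → no win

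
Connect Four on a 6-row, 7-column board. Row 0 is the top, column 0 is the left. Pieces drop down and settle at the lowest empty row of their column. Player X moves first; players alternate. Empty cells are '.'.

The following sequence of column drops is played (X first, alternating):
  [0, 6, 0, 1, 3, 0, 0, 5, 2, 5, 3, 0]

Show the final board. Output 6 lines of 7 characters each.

Answer: .......
O......
X......
O......
X..X.O.
XOXX.OO

Derivation:
Move 1: X drops in col 0, lands at row 5
Move 2: O drops in col 6, lands at row 5
Move 3: X drops in col 0, lands at row 4
Move 4: O drops in col 1, lands at row 5
Move 5: X drops in col 3, lands at row 5
Move 6: O drops in col 0, lands at row 3
Move 7: X drops in col 0, lands at row 2
Move 8: O drops in col 5, lands at row 5
Move 9: X drops in col 2, lands at row 5
Move 10: O drops in col 5, lands at row 4
Move 11: X drops in col 3, lands at row 4
Move 12: O drops in col 0, lands at row 1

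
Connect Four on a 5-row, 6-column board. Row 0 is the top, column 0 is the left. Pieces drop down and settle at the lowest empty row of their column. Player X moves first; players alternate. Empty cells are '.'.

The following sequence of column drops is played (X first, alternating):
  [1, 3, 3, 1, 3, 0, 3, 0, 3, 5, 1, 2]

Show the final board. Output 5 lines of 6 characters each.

Move 1: X drops in col 1, lands at row 4
Move 2: O drops in col 3, lands at row 4
Move 3: X drops in col 3, lands at row 3
Move 4: O drops in col 1, lands at row 3
Move 5: X drops in col 3, lands at row 2
Move 6: O drops in col 0, lands at row 4
Move 7: X drops in col 3, lands at row 1
Move 8: O drops in col 0, lands at row 3
Move 9: X drops in col 3, lands at row 0
Move 10: O drops in col 5, lands at row 4
Move 11: X drops in col 1, lands at row 2
Move 12: O drops in col 2, lands at row 4

Answer: ...X..
...X..
.X.X..
OO.X..
OXOO.O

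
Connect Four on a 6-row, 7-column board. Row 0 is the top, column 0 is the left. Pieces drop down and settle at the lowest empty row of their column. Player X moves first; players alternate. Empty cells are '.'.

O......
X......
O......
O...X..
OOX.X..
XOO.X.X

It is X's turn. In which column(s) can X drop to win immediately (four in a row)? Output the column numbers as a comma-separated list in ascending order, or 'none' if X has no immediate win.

Answer: 4

Derivation:
col 1: drop X → no win
col 2: drop X → no win
col 3: drop X → no win
col 4: drop X → WIN!
col 5: drop X → no win
col 6: drop X → no win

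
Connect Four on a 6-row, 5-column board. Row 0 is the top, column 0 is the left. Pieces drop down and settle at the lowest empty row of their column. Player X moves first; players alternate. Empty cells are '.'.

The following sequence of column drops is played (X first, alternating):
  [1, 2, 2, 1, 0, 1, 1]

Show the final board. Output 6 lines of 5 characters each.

Answer: .....
.....
.X...
.O...
.OX..
XXO..

Derivation:
Move 1: X drops in col 1, lands at row 5
Move 2: O drops in col 2, lands at row 5
Move 3: X drops in col 2, lands at row 4
Move 4: O drops in col 1, lands at row 4
Move 5: X drops in col 0, lands at row 5
Move 6: O drops in col 1, lands at row 3
Move 7: X drops in col 1, lands at row 2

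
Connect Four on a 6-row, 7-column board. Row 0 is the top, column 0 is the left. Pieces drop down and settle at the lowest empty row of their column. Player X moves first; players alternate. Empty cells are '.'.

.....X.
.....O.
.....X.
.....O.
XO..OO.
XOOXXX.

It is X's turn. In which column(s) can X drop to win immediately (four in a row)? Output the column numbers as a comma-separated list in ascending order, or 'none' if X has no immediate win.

Answer: 6

Derivation:
col 0: drop X → no win
col 1: drop X → no win
col 2: drop X → no win
col 3: drop X → no win
col 4: drop X → no win
col 6: drop X → WIN!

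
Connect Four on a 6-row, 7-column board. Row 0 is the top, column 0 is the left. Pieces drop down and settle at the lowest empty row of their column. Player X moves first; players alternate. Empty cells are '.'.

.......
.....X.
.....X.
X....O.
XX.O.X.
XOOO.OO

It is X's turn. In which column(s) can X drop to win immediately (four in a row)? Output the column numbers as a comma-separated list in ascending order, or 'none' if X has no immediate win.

Answer: 0

Derivation:
col 0: drop X → WIN!
col 1: drop X → no win
col 2: drop X → no win
col 3: drop X → no win
col 4: drop X → no win
col 5: drop X → no win
col 6: drop X → no win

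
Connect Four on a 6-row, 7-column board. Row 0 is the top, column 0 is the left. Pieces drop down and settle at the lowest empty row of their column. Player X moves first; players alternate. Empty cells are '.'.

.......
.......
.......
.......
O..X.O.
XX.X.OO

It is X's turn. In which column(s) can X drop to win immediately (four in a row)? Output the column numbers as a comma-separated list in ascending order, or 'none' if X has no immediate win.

col 0: drop X → no win
col 1: drop X → no win
col 2: drop X → WIN!
col 3: drop X → no win
col 4: drop X → no win
col 5: drop X → no win
col 6: drop X → no win

Answer: 2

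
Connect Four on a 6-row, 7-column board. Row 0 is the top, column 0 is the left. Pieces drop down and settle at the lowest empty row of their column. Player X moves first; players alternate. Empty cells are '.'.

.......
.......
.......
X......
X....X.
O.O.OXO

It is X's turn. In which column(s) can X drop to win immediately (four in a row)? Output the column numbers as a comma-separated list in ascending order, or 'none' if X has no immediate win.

col 0: drop X → no win
col 1: drop X → no win
col 2: drop X → no win
col 3: drop X → no win
col 4: drop X → no win
col 5: drop X → no win
col 6: drop X → no win

Answer: none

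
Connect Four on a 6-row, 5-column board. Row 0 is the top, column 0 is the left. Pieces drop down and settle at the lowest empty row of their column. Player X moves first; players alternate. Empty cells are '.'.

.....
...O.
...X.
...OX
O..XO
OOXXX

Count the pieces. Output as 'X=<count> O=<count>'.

X=6 O=6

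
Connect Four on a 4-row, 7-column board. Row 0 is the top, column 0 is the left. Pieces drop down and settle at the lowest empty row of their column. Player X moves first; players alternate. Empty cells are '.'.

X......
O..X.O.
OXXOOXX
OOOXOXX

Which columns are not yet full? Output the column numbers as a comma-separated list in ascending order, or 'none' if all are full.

Answer: 1,2,3,4,5,6

Derivation:
col 0: top cell = 'X' → FULL
col 1: top cell = '.' → open
col 2: top cell = '.' → open
col 3: top cell = '.' → open
col 4: top cell = '.' → open
col 5: top cell = '.' → open
col 6: top cell = '.' → open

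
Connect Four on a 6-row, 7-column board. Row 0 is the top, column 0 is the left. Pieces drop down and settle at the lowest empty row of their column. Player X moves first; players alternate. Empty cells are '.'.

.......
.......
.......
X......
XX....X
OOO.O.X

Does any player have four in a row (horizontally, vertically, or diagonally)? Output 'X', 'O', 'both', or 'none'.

none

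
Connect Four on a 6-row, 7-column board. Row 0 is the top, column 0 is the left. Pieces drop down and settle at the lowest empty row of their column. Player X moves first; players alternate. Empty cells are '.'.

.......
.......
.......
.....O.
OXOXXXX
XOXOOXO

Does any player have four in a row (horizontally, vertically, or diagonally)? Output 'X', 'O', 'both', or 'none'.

X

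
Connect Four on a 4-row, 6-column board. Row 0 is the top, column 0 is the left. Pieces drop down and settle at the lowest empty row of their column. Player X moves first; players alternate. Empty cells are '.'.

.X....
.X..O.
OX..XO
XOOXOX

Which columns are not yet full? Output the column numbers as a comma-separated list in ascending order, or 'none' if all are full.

Answer: 0,2,3,4,5

Derivation:
col 0: top cell = '.' → open
col 1: top cell = 'X' → FULL
col 2: top cell = '.' → open
col 3: top cell = '.' → open
col 4: top cell = '.' → open
col 5: top cell = '.' → open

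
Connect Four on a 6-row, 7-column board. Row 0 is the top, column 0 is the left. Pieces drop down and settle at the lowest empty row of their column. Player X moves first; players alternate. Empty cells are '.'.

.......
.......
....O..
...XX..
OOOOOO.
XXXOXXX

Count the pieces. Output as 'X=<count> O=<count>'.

X=8 O=8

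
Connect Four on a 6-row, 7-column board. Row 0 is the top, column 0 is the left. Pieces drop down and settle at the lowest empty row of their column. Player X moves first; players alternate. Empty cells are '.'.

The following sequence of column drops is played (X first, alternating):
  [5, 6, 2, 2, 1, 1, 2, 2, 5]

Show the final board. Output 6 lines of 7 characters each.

Move 1: X drops in col 5, lands at row 5
Move 2: O drops in col 6, lands at row 5
Move 3: X drops in col 2, lands at row 5
Move 4: O drops in col 2, lands at row 4
Move 5: X drops in col 1, lands at row 5
Move 6: O drops in col 1, lands at row 4
Move 7: X drops in col 2, lands at row 3
Move 8: O drops in col 2, lands at row 2
Move 9: X drops in col 5, lands at row 4

Answer: .......
.......
..O....
..X....
.OO..X.
.XX..XO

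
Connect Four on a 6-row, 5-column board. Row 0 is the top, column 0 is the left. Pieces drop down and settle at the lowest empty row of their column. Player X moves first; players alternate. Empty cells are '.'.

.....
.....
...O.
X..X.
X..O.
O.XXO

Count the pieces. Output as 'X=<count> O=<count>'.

X=5 O=4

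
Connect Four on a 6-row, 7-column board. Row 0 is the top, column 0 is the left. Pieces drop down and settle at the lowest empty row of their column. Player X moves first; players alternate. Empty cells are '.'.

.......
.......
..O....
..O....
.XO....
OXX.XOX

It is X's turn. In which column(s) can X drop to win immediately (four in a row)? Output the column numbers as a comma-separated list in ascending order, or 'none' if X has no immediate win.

Answer: 3

Derivation:
col 0: drop X → no win
col 1: drop X → no win
col 2: drop X → no win
col 3: drop X → WIN!
col 4: drop X → no win
col 5: drop X → no win
col 6: drop X → no win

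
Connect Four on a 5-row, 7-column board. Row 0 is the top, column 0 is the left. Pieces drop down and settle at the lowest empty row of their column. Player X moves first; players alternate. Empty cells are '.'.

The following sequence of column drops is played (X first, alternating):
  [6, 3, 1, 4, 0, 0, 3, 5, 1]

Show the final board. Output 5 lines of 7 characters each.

Answer: .......
.......
.......
OX.X...
XX.OOOX

Derivation:
Move 1: X drops in col 6, lands at row 4
Move 2: O drops in col 3, lands at row 4
Move 3: X drops in col 1, lands at row 4
Move 4: O drops in col 4, lands at row 4
Move 5: X drops in col 0, lands at row 4
Move 6: O drops in col 0, lands at row 3
Move 7: X drops in col 3, lands at row 3
Move 8: O drops in col 5, lands at row 4
Move 9: X drops in col 1, lands at row 3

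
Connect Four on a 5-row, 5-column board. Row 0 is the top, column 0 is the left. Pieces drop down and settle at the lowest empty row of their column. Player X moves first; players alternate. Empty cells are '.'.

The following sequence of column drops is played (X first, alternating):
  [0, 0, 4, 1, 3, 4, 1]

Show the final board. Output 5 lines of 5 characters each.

Move 1: X drops in col 0, lands at row 4
Move 2: O drops in col 0, lands at row 3
Move 3: X drops in col 4, lands at row 4
Move 4: O drops in col 1, lands at row 4
Move 5: X drops in col 3, lands at row 4
Move 6: O drops in col 4, lands at row 3
Move 7: X drops in col 1, lands at row 3

Answer: .....
.....
.....
OX..O
XO.XX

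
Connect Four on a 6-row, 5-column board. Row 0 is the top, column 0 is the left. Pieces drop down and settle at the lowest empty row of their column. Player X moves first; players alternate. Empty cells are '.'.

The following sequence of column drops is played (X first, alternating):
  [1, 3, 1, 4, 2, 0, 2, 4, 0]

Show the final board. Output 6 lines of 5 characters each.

Move 1: X drops in col 1, lands at row 5
Move 2: O drops in col 3, lands at row 5
Move 3: X drops in col 1, lands at row 4
Move 4: O drops in col 4, lands at row 5
Move 5: X drops in col 2, lands at row 5
Move 6: O drops in col 0, lands at row 5
Move 7: X drops in col 2, lands at row 4
Move 8: O drops in col 4, lands at row 4
Move 9: X drops in col 0, lands at row 4

Answer: .....
.....
.....
.....
XXX.O
OXXOO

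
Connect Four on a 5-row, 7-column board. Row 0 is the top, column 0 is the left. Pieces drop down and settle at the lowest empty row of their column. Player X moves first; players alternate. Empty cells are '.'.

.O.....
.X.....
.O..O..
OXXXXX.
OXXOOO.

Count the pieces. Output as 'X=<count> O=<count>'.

X=8 O=8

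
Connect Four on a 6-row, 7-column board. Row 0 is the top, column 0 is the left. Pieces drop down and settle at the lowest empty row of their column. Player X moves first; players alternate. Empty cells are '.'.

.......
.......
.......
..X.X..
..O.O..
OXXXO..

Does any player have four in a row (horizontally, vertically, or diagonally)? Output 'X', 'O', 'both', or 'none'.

none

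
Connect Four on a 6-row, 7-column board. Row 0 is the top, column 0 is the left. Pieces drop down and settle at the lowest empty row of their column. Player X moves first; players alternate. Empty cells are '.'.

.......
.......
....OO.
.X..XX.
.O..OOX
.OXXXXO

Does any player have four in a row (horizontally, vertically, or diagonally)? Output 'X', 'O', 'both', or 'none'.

X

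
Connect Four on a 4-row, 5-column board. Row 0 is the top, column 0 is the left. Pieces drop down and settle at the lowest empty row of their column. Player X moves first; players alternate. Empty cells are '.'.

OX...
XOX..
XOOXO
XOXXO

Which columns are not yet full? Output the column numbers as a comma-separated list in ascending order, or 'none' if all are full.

col 0: top cell = 'O' → FULL
col 1: top cell = 'X' → FULL
col 2: top cell = '.' → open
col 3: top cell = '.' → open
col 4: top cell = '.' → open

Answer: 2,3,4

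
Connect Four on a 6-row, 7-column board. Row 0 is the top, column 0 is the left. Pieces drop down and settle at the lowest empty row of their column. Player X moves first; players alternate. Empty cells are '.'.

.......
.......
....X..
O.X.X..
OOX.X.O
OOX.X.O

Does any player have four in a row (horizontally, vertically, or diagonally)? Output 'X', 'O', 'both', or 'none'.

X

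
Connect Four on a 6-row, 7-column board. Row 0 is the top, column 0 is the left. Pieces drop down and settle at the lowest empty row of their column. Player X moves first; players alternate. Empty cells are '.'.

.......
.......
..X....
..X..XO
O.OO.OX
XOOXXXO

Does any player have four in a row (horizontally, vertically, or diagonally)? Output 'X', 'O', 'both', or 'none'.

none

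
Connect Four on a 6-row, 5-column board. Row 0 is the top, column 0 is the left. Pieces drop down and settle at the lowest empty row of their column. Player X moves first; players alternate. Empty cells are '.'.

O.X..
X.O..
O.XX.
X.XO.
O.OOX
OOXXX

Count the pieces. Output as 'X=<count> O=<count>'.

X=10 O=9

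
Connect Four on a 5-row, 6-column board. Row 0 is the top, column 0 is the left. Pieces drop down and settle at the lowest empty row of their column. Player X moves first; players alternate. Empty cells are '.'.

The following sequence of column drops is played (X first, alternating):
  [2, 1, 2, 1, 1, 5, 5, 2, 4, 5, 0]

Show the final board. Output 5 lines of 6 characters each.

Move 1: X drops in col 2, lands at row 4
Move 2: O drops in col 1, lands at row 4
Move 3: X drops in col 2, lands at row 3
Move 4: O drops in col 1, lands at row 3
Move 5: X drops in col 1, lands at row 2
Move 6: O drops in col 5, lands at row 4
Move 7: X drops in col 5, lands at row 3
Move 8: O drops in col 2, lands at row 2
Move 9: X drops in col 4, lands at row 4
Move 10: O drops in col 5, lands at row 2
Move 11: X drops in col 0, lands at row 4

Answer: ......
......
.XO..O
.OX..X
XOX.XO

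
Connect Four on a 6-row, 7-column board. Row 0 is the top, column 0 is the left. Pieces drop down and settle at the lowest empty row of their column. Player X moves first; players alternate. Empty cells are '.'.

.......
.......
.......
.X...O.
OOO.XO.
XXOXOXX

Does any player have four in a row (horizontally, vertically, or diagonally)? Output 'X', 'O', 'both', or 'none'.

none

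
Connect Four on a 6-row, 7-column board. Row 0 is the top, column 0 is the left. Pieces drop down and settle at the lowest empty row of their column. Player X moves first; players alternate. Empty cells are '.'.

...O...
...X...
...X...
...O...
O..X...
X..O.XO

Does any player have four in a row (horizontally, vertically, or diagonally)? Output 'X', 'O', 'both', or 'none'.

none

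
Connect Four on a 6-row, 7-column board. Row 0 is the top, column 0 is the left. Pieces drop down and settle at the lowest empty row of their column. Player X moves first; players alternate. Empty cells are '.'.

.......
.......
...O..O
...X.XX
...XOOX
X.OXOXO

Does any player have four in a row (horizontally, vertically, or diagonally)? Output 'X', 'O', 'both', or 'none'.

none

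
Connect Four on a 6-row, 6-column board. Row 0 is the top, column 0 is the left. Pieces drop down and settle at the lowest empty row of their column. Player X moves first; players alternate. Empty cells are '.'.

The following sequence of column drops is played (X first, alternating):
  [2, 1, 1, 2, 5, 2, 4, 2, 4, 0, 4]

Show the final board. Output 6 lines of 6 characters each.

Move 1: X drops in col 2, lands at row 5
Move 2: O drops in col 1, lands at row 5
Move 3: X drops in col 1, lands at row 4
Move 4: O drops in col 2, lands at row 4
Move 5: X drops in col 5, lands at row 5
Move 6: O drops in col 2, lands at row 3
Move 7: X drops in col 4, lands at row 5
Move 8: O drops in col 2, lands at row 2
Move 9: X drops in col 4, lands at row 4
Move 10: O drops in col 0, lands at row 5
Move 11: X drops in col 4, lands at row 3

Answer: ......
......
..O...
..O.X.
.XO.X.
OOX.XX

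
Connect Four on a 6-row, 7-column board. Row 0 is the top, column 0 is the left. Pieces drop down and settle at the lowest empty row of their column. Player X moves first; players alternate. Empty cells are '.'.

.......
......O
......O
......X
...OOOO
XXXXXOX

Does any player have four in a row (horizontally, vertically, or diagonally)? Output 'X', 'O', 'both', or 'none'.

both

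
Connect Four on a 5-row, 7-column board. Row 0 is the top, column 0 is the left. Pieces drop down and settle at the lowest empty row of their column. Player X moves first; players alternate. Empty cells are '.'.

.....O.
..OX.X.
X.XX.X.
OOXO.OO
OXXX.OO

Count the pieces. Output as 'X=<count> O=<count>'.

X=10 O=10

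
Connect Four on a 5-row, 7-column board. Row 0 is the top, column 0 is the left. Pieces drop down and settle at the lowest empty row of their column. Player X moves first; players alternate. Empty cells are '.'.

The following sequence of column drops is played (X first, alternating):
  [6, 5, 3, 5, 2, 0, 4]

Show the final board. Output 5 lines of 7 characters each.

Answer: .......
.......
.......
.....O.
O.XXXOX

Derivation:
Move 1: X drops in col 6, lands at row 4
Move 2: O drops in col 5, lands at row 4
Move 3: X drops in col 3, lands at row 4
Move 4: O drops in col 5, lands at row 3
Move 5: X drops in col 2, lands at row 4
Move 6: O drops in col 0, lands at row 4
Move 7: X drops in col 4, lands at row 4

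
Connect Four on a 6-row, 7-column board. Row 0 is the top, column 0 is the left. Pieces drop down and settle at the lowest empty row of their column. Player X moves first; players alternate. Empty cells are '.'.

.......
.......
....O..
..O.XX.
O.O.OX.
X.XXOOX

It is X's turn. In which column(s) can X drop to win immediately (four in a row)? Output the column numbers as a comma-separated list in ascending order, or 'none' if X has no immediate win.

Answer: 1

Derivation:
col 0: drop X → no win
col 1: drop X → WIN!
col 2: drop X → no win
col 3: drop X → no win
col 4: drop X → no win
col 5: drop X → no win
col 6: drop X → no win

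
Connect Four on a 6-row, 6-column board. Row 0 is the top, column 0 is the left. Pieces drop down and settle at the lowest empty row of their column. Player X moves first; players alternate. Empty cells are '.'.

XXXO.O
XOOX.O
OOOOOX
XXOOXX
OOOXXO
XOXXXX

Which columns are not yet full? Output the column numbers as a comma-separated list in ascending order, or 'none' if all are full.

Answer: 4

Derivation:
col 0: top cell = 'X' → FULL
col 1: top cell = 'X' → FULL
col 2: top cell = 'X' → FULL
col 3: top cell = 'O' → FULL
col 4: top cell = '.' → open
col 5: top cell = 'O' → FULL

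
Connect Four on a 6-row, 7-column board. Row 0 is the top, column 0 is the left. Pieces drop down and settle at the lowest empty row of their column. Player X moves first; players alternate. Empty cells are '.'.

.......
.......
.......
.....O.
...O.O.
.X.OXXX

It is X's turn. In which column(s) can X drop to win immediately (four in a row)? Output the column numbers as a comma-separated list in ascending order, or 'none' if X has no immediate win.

Answer: none

Derivation:
col 0: drop X → no win
col 1: drop X → no win
col 2: drop X → no win
col 3: drop X → no win
col 4: drop X → no win
col 5: drop X → no win
col 6: drop X → no win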